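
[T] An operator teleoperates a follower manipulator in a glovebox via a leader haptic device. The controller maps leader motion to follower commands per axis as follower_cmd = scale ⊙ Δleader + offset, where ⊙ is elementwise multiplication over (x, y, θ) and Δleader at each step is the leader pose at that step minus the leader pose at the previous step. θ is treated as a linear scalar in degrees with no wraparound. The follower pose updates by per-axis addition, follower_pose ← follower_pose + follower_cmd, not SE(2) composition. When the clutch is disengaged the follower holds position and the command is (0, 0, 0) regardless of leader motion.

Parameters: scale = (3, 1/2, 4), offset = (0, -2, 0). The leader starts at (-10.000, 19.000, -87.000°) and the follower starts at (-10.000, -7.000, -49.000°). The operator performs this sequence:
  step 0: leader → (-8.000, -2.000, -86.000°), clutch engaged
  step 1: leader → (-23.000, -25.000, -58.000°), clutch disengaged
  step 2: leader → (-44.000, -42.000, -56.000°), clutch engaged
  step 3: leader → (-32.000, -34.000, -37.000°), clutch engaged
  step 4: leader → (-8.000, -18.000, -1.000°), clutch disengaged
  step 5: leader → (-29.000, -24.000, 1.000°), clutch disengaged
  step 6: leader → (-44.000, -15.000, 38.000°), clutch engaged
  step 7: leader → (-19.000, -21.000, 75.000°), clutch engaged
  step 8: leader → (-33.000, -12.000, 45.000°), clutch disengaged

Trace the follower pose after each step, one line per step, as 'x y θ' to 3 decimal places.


-4.000 -19.500 -45.000
-4.000 -19.500 -45.000
-67.000 -30.000 -37.000
-31.000 -28.000 39.000
-31.000 -28.000 39.000
-31.000 -28.000 39.000
-76.000 -25.500 187.000
-1.000 -30.500 335.000
-1.000 -30.500 335.000

step 0: Δleader=(2.000, -21.000, 1.000°), engaged; cmd=(6.000, -12.500, 4.000°) → follower=(-4.000, -19.500, -45.000°)
step 1: Δleader=(-15.000, -23.000, 28.000°), disengaged; cmd=(0,0,0) → follower holds at (-4.000, -19.500, -45.000°)
step 2: Δleader=(-21.000, -17.000, 2.000°), engaged; cmd=(-63.000, -10.500, 8.000°) → follower=(-67.000, -30.000, -37.000°)
step 3: Δleader=(12.000, 8.000, 19.000°), engaged; cmd=(36.000, 2.000, 76.000°) → follower=(-31.000, -28.000, 39.000°)
step 4: Δleader=(24.000, 16.000, 36.000°), disengaged; cmd=(0,0,0) → follower holds at (-31.000, -28.000, 39.000°)
step 5: Δleader=(-21.000, -6.000, 2.000°), disengaged; cmd=(0,0,0) → follower holds at (-31.000, -28.000, 39.000°)
step 6: Δleader=(-15.000, 9.000, 37.000°), engaged; cmd=(-45.000, 2.500, 148.000°) → follower=(-76.000, -25.500, 187.000°)
step 7: Δleader=(25.000, -6.000, 37.000°), engaged; cmd=(75.000, -5.000, 148.000°) → follower=(-1.000, -30.500, 335.000°)
step 8: Δleader=(-14.000, 9.000, -30.000°), disengaged; cmd=(0,0,0) → follower holds at (-1.000, -30.500, 335.000°)


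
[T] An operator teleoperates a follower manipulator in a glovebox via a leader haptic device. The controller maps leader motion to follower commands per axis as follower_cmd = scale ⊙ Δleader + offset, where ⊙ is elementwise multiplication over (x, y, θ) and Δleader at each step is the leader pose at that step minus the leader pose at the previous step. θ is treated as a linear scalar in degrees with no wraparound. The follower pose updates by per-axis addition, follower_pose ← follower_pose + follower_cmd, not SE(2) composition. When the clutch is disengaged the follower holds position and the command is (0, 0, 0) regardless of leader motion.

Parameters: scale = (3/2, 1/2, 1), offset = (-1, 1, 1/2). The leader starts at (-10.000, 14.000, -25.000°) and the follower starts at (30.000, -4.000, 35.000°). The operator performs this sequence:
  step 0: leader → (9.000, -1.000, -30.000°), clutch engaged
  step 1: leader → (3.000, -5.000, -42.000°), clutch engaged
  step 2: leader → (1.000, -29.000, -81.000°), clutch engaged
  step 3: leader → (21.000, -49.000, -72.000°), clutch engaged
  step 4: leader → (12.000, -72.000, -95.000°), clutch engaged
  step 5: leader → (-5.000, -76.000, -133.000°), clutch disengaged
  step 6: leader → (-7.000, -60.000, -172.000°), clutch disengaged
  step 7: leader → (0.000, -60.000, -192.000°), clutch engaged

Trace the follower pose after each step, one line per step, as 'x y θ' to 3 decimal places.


step 0: Δleader=(19.000, -15.000, -5.000°), engaged; cmd=(27.500, -6.500, -4.500°) → follower=(57.500, -10.500, 30.500°)
step 1: Δleader=(-6.000, -4.000, -12.000°), engaged; cmd=(-10.000, -1.000, -11.500°) → follower=(47.500, -11.500, 19.000°)
step 2: Δleader=(-2.000, -24.000, -39.000°), engaged; cmd=(-4.000, -11.000, -38.500°) → follower=(43.500, -22.500, -19.500°)
step 3: Δleader=(20.000, -20.000, 9.000°), engaged; cmd=(29.000, -9.000, 9.500°) → follower=(72.500, -31.500, -10.000°)
step 4: Δleader=(-9.000, -23.000, -23.000°), engaged; cmd=(-14.500, -10.500, -22.500°) → follower=(58.000, -42.000, -32.500°)
step 5: Δleader=(-17.000, -4.000, -38.000°), disengaged; cmd=(0,0,0) → follower holds at (58.000, -42.000, -32.500°)
step 6: Δleader=(-2.000, 16.000, -39.000°), disengaged; cmd=(0,0,0) → follower holds at (58.000, -42.000, -32.500°)
step 7: Δleader=(7.000, 0.000, -20.000°), engaged; cmd=(9.500, 1.000, -19.500°) → follower=(67.500, -41.000, -52.000°)

57.500 -10.500 30.500
47.500 -11.500 19.000
43.500 -22.500 -19.500
72.500 -31.500 -10.000
58.000 -42.000 -32.500
58.000 -42.000 -32.500
58.000 -42.000 -32.500
67.500 -41.000 -52.000


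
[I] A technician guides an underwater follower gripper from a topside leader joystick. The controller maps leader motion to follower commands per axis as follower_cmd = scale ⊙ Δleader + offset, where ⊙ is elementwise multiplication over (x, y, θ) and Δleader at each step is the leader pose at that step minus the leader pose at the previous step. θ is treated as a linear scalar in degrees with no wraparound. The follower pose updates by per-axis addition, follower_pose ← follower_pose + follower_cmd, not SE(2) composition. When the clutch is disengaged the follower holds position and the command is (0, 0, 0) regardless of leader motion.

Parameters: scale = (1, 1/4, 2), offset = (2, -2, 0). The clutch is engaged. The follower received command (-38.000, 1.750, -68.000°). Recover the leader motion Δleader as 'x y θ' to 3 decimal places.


-40.000 15.000 -34.000

axis x: (-38.000 − 2) / (1) = -40.000
axis y: (1.750 − -2) / (1/4) = 15.000
axis θ: (-68.000 − 0) / (2) = -34.000


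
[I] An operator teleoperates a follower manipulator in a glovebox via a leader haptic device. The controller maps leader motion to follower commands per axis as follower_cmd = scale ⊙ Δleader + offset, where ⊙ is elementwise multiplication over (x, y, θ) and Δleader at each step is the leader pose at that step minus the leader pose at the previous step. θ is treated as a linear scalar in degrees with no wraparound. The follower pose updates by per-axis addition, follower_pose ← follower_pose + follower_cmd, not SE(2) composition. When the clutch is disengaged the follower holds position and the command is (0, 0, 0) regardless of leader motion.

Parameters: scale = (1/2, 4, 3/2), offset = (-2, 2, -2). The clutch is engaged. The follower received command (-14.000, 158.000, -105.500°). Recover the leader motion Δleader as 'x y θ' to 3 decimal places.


axis x: (-14.000 − -2) / (1/2) = -24.000
axis y: (158.000 − 2) / (4) = 39.000
axis θ: (-105.500 − -2) / (3/2) = -69.000

-24.000 39.000 -69.000


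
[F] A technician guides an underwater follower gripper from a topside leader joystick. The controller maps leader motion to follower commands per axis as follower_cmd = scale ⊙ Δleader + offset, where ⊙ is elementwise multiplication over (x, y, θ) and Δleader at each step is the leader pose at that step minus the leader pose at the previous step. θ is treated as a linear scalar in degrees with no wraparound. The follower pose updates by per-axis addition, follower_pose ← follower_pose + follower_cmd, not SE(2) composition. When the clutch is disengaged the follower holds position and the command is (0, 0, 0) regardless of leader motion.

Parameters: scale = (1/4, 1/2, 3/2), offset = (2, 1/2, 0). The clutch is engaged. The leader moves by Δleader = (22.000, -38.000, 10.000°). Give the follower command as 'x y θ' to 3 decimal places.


7.500 -18.500 15.000

axis x: 1/4·22.000 + 2 = 7.500
axis y: 1/2·-38.000 + 1/2 = -18.500
axis θ: 3/2·10.000 + 0 = 15.000


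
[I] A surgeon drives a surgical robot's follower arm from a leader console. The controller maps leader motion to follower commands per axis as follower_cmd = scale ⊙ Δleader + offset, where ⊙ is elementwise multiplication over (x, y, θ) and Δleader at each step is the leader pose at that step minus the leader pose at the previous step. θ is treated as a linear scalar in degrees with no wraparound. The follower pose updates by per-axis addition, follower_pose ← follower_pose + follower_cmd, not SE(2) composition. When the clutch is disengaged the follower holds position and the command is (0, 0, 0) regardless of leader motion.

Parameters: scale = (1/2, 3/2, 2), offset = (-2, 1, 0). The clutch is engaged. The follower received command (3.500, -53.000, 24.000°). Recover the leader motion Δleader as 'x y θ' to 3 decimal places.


axis x: (3.500 − -2) / (1/2) = 11.000
axis y: (-53.000 − 1) / (3/2) = -36.000
axis θ: (24.000 − 0) / (2) = 12.000

11.000 -36.000 12.000


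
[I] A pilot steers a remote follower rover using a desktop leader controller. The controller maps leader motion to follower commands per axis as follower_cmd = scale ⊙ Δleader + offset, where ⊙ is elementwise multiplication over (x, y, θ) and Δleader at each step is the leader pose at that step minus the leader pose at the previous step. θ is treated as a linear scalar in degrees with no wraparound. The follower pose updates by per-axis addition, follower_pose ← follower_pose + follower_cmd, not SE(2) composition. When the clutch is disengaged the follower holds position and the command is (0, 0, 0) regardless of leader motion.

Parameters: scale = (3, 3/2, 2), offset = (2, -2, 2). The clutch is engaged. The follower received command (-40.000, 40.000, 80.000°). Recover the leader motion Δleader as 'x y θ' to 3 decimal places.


axis x: (-40.000 − 2) / (3) = -14.000
axis y: (40.000 − -2) / (3/2) = 28.000
axis θ: (80.000 − 2) / (2) = 39.000

-14.000 28.000 39.000


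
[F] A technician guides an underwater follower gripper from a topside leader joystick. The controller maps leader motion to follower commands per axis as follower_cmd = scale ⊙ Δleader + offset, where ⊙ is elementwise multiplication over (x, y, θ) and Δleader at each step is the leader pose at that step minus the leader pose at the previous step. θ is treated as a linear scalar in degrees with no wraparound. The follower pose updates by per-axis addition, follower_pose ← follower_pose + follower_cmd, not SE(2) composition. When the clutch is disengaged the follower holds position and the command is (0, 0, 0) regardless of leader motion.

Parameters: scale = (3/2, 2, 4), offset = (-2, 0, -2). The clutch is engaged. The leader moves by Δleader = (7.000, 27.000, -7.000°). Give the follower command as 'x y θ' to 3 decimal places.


axis x: 3/2·7.000 + -2 = 8.500
axis y: 2·27.000 + 0 = 54.000
axis θ: 4·-7.000 + -2 = -30.000

8.500 54.000 -30.000


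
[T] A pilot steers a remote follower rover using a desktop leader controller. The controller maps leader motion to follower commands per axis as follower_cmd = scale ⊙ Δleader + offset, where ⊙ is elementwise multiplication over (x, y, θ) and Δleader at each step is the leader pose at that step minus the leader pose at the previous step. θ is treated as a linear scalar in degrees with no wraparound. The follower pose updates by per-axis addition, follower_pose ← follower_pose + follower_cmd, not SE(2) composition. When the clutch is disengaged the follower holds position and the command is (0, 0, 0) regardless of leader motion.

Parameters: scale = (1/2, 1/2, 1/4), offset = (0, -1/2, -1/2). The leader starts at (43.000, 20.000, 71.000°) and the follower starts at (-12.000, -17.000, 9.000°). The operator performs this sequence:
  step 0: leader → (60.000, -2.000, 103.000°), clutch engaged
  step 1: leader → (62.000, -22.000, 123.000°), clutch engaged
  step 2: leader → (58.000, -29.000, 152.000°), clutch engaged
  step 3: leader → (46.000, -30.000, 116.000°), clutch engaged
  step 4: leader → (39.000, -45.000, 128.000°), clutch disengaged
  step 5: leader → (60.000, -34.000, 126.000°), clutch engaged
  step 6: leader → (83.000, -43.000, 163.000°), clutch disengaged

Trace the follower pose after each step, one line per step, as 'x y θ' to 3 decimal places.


step 0: Δleader=(17.000, -22.000, 32.000°), engaged; cmd=(8.500, -11.500, 7.500°) → follower=(-3.500, -28.500, 16.500°)
step 1: Δleader=(2.000, -20.000, 20.000°), engaged; cmd=(1.000, -10.500, 4.500°) → follower=(-2.500, -39.000, 21.000°)
step 2: Δleader=(-4.000, -7.000, 29.000°), engaged; cmd=(-2.000, -4.000, 6.750°) → follower=(-4.500, -43.000, 27.750°)
step 3: Δleader=(-12.000, -1.000, -36.000°), engaged; cmd=(-6.000, -1.000, -9.500°) → follower=(-10.500, -44.000, 18.250°)
step 4: Δleader=(-7.000, -15.000, 12.000°), disengaged; cmd=(0,0,0) → follower holds at (-10.500, -44.000, 18.250°)
step 5: Δleader=(21.000, 11.000, -2.000°), engaged; cmd=(10.500, 5.000, -1.000°) → follower=(0.000, -39.000, 17.250°)
step 6: Δleader=(23.000, -9.000, 37.000°), disengaged; cmd=(0,0,0) → follower holds at (0.000, -39.000, 17.250°)

-3.500 -28.500 16.500
-2.500 -39.000 21.000
-4.500 -43.000 27.750
-10.500 -44.000 18.250
-10.500 -44.000 18.250
0.000 -39.000 17.250
0.000 -39.000 17.250


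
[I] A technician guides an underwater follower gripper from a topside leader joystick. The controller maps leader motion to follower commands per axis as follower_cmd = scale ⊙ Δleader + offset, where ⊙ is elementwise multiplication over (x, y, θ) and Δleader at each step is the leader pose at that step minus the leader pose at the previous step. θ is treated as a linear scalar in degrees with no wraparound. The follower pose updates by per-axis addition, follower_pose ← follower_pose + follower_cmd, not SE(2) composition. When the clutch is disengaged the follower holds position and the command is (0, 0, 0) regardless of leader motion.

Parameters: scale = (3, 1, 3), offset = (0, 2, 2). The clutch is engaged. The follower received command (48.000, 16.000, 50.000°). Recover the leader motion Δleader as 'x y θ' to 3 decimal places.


16.000 14.000 16.000

axis x: (48.000 − 0) / (3) = 16.000
axis y: (16.000 − 2) / (1) = 14.000
axis θ: (50.000 − 2) / (3) = 16.000


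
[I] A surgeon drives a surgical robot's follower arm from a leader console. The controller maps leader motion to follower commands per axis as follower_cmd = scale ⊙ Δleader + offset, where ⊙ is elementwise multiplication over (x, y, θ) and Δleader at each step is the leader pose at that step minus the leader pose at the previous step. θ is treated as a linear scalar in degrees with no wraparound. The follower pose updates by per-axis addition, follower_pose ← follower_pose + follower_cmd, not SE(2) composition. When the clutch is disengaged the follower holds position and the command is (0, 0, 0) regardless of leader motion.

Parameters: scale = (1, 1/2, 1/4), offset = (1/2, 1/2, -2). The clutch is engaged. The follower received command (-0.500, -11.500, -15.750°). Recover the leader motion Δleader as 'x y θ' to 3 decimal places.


-1.000 -24.000 -55.000

axis x: (-0.500 − 1/2) / (1) = -1.000
axis y: (-11.500 − 1/2) / (1/2) = -24.000
axis θ: (-15.750 − -2) / (1/4) = -55.000


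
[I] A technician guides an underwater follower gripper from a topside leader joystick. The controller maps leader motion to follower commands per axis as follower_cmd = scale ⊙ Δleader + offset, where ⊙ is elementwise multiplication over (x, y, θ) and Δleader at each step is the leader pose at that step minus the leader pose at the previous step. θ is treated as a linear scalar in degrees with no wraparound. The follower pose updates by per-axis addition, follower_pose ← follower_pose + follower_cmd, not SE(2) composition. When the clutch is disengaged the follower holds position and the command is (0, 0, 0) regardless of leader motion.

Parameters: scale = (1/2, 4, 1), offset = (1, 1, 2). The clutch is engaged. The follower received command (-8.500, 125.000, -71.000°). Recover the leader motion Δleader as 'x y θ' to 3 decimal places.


-19.000 31.000 -73.000

axis x: (-8.500 − 1) / (1/2) = -19.000
axis y: (125.000 − 1) / (4) = 31.000
axis θ: (-71.000 − 2) / (1) = -73.000


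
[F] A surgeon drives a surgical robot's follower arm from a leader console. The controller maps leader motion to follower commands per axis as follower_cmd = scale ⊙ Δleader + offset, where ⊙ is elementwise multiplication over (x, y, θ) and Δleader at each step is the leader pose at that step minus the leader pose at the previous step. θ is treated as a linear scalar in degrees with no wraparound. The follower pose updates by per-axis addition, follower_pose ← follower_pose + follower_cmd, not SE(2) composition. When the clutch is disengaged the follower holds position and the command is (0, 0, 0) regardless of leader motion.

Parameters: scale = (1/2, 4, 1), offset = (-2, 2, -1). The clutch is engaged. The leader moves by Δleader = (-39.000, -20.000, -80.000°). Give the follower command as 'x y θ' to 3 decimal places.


axis x: 1/2·-39.000 + -2 = -21.500
axis y: 4·-20.000 + 2 = -78.000
axis θ: 1·-80.000 + -1 = -81.000

-21.500 -78.000 -81.000


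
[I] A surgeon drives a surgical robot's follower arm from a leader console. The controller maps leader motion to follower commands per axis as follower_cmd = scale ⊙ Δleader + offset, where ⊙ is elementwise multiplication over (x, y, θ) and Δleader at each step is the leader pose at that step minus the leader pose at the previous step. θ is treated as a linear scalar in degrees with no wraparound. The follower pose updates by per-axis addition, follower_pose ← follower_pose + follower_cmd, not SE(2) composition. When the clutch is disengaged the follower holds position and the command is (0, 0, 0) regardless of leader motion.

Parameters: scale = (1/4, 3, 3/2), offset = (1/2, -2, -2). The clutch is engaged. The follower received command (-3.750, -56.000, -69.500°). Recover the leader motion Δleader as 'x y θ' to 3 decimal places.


-17.000 -18.000 -45.000

axis x: (-3.750 − 1/2) / (1/4) = -17.000
axis y: (-56.000 − -2) / (3) = -18.000
axis θ: (-69.500 − -2) / (3/2) = -45.000


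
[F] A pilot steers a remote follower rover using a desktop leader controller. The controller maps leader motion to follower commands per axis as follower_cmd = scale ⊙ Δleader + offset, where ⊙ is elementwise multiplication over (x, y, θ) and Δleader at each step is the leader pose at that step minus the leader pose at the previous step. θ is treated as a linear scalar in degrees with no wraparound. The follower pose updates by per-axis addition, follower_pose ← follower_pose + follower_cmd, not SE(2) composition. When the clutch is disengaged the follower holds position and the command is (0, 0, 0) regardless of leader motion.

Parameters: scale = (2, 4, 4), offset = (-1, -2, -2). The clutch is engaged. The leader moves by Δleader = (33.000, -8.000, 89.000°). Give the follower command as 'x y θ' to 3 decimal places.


65.000 -34.000 354.000

axis x: 2·33.000 + -1 = 65.000
axis y: 4·-8.000 + -2 = -34.000
axis θ: 4·89.000 + -2 = 354.000


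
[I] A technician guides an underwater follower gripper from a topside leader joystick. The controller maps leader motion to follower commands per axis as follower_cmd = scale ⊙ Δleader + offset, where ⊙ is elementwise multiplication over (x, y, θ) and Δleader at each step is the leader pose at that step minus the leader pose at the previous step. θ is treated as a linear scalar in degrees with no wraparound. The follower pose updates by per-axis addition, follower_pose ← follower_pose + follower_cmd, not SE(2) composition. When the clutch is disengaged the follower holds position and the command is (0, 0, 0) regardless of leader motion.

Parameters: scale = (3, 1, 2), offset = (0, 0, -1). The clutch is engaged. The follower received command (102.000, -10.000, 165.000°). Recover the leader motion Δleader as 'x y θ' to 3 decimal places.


34.000 -10.000 83.000

axis x: (102.000 − 0) / (3) = 34.000
axis y: (-10.000 − 0) / (1) = -10.000
axis θ: (165.000 − -1) / (2) = 83.000


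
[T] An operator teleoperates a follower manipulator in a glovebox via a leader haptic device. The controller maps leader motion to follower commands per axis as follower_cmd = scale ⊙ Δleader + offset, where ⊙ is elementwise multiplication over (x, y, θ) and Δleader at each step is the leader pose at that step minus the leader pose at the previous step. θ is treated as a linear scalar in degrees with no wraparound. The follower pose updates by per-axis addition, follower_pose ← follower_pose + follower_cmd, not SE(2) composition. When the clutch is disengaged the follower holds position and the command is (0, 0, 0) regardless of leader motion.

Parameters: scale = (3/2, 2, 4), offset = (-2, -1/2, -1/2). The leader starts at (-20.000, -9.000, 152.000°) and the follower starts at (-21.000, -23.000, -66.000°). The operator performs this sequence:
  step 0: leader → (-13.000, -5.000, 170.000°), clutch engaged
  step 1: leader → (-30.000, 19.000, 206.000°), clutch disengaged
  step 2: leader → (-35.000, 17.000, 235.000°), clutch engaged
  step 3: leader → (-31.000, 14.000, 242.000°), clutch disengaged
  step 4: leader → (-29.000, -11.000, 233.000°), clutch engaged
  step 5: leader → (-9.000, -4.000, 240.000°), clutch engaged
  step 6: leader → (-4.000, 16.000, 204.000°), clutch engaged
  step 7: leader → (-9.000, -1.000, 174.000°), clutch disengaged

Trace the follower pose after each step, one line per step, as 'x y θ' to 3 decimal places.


step 0: Δleader=(7.000, 4.000, 18.000°), engaged; cmd=(8.500, 7.500, 71.500°) → follower=(-12.500, -15.500, 5.500°)
step 1: Δleader=(-17.000, 24.000, 36.000°), disengaged; cmd=(0,0,0) → follower holds at (-12.500, -15.500, 5.500°)
step 2: Δleader=(-5.000, -2.000, 29.000°), engaged; cmd=(-9.500, -4.500, 115.500°) → follower=(-22.000, -20.000, 121.000°)
step 3: Δleader=(4.000, -3.000, 7.000°), disengaged; cmd=(0,0,0) → follower holds at (-22.000, -20.000, 121.000°)
step 4: Δleader=(2.000, -25.000, -9.000°), engaged; cmd=(1.000, -50.500, -36.500°) → follower=(-21.000, -70.500, 84.500°)
step 5: Δleader=(20.000, 7.000, 7.000°), engaged; cmd=(28.000, 13.500, 27.500°) → follower=(7.000, -57.000, 112.000°)
step 6: Δleader=(5.000, 20.000, -36.000°), engaged; cmd=(5.500, 39.500, -144.500°) → follower=(12.500, -17.500, -32.500°)
step 7: Δleader=(-5.000, -17.000, -30.000°), disengaged; cmd=(0,0,0) → follower holds at (12.500, -17.500, -32.500°)

-12.500 -15.500 5.500
-12.500 -15.500 5.500
-22.000 -20.000 121.000
-22.000 -20.000 121.000
-21.000 -70.500 84.500
7.000 -57.000 112.000
12.500 -17.500 -32.500
12.500 -17.500 -32.500


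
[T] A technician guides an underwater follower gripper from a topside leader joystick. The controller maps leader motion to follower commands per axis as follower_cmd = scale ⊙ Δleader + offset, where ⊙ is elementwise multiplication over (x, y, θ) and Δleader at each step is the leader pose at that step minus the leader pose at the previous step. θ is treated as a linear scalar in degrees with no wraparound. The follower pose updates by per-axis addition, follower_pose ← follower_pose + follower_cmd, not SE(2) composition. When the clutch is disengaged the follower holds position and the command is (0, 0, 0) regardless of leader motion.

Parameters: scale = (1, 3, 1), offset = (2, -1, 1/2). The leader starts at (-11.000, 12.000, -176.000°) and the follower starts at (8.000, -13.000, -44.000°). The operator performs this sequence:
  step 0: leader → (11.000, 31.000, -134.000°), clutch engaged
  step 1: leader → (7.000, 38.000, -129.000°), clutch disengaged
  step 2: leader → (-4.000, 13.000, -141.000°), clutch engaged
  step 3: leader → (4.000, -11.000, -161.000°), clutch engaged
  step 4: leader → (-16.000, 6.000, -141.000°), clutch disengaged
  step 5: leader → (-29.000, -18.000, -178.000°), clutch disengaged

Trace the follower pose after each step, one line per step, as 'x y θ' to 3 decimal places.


32.000 43.000 -1.500
32.000 43.000 -1.500
23.000 -33.000 -13.000
33.000 -106.000 -32.500
33.000 -106.000 -32.500
33.000 -106.000 -32.500

step 0: Δleader=(22.000, 19.000, 42.000°), engaged; cmd=(24.000, 56.000, 42.500°) → follower=(32.000, 43.000, -1.500°)
step 1: Δleader=(-4.000, 7.000, 5.000°), disengaged; cmd=(0,0,0) → follower holds at (32.000, 43.000, -1.500°)
step 2: Δleader=(-11.000, -25.000, -12.000°), engaged; cmd=(-9.000, -76.000, -11.500°) → follower=(23.000, -33.000, -13.000°)
step 3: Δleader=(8.000, -24.000, -20.000°), engaged; cmd=(10.000, -73.000, -19.500°) → follower=(33.000, -106.000, -32.500°)
step 4: Δleader=(-20.000, 17.000, 20.000°), disengaged; cmd=(0,0,0) → follower holds at (33.000, -106.000, -32.500°)
step 5: Δleader=(-13.000, -24.000, -37.000°), disengaged; cmd=(0,0,0) → follower holds at (33.000, -106.000, -32.500°)


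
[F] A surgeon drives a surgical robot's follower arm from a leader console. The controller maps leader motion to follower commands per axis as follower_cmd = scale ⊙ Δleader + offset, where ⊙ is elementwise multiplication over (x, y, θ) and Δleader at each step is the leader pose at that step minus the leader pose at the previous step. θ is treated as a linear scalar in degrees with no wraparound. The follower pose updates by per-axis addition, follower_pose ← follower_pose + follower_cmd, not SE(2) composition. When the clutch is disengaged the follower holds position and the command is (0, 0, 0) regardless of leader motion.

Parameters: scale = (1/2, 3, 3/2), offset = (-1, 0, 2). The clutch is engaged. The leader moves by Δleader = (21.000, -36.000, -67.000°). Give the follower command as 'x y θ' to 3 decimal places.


9.500 -108.000 -98.500

axis x: 1/2·21.000 + -1 = 9.500
axis y: 3·-36.000 + 0 = -108.000
axis θ: 3/2·-67.000 + 2 = -98.500


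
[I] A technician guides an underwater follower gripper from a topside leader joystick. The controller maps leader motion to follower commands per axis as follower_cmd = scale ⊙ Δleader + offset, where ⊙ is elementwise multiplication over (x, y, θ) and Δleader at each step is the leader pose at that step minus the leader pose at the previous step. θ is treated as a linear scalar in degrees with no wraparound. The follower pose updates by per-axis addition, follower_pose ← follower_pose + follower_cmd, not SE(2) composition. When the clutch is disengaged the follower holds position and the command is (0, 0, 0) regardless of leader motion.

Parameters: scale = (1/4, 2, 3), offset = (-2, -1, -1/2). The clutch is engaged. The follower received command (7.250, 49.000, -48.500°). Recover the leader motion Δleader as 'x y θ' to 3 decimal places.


37.000 25.000 -16.000

axis x: (7.250 − -2) / (1/4) = 37.000
axis y: (49.000 − -1) / (2) = 25.000
axis θ: (-48.500 − -1/2) / (3) = -16.000


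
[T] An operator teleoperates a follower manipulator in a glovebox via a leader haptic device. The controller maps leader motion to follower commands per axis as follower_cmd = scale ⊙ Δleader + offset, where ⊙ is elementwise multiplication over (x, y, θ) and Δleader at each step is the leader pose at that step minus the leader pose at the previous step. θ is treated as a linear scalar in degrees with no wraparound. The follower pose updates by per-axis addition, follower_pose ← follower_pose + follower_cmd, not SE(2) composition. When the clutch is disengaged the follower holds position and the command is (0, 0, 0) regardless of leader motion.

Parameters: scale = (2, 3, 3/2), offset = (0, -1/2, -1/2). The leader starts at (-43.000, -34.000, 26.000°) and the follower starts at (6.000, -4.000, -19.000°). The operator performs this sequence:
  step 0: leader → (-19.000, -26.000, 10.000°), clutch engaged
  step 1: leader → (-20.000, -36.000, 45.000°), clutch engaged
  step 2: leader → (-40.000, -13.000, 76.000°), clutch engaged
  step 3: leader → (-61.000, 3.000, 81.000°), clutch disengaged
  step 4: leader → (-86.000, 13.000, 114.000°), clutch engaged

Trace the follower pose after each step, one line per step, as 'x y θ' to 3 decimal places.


54.000 19.500 -43.500
52.000 -11.000 8.500
12.000 57.500 54.500
12.000 57.500 54.500
-38.000 87.000 103.500

step 0: Δleader=(24.000, 8.000, -16.000°), engaged; cmd=(48.000, 23.500, -24.500°) → follower=(54.000, 19.500, -43.500°)
step 1: Δleader=(-1.000, -10.000, 35.000°), engaged; cmd=(-2.000, -30.500, 52.000°) → follower=(52.000, -11.000, 8.500°)
step 2: Δleader=(-20.000, 23.000, 31.000°), engaged; cmd=(-40.000, 68.500, 46.000°) → follower=(12.000, 57.500, 54.500°)
step 3: Δleader=(-21.000, 16.000, 5.000°), disengaged; cmd=(0,0,0) → follower holds at (12.000, 57.500, 54.500°)
step 4: Δleader=(-25.000, 10.000, 33.000°), engaged; cmd=(-50.000, 29.500, 49.000°) → follower=(-38.000, 87.000, 103.500°)


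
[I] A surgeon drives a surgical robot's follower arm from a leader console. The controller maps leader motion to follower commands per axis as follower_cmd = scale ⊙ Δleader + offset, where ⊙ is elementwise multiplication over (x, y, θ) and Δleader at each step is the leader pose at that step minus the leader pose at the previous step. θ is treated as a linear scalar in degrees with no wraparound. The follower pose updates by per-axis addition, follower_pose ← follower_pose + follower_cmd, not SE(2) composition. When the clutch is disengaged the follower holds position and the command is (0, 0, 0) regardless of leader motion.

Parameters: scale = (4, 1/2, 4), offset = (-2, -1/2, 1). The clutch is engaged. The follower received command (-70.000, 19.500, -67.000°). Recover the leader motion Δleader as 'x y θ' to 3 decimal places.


-17.000 40.000 -17.000

axis x: (-70.000 − -2) / (4) = -17.000
axis y: (19.500 − -1/2) / (1/2) = 40.000
axis θ: (-67.000 − 1) / (4) = -17.000


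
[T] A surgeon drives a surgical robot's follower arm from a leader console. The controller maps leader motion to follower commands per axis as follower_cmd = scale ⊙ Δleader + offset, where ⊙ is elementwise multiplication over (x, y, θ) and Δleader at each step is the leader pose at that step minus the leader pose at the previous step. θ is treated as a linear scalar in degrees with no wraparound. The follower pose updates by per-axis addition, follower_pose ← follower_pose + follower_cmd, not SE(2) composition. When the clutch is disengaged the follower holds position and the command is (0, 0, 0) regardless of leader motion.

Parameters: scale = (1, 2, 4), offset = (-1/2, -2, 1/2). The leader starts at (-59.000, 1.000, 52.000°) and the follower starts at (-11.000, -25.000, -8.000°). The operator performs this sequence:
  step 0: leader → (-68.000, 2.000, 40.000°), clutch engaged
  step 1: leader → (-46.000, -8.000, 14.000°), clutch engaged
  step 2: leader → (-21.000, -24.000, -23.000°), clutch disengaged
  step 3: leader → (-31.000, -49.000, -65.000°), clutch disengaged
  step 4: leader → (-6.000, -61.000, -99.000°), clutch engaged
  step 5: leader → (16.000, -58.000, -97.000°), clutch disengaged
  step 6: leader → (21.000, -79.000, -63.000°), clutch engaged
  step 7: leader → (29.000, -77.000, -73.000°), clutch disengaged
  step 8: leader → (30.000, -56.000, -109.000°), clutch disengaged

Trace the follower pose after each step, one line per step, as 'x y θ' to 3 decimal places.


step 0: Δleader=(-9.000, 1.000, -12.000°), engaged; cmd=(-9.500, 0.000, -47.500°) → follower=(-20.500, -25.000, -55.500°)
step 1: Δleader=(22.000, -10.000, -26.000°), engaged; cmd=(21.500, -22.000, -103.500°) → follower=(1.000, -47.000, -159.000°)
step 2: Δleader=(25.000, -16.000, -37.000°), disengaged; cmd=(0,0,0) → follower holds at (1.000, -47.000, -159.000°)
step 3: Δleader=(-10.000, -25.000, -42.000°), disengaged; cmd=(0,0,0) → follower holds at (1.000, -47.000, -159.000°)
step 4: Δleader=(25.000, -12.000, -34.000°), engaged; cmd=(24.500, -26.000, -135.500°) → follower=(25.500, -73.000, -294.500°)
step 5: Δleader=(22.000, 3.000, 2.000°), disengaged; cmd=(0,0,0) → follower holds at (25.500, -73.000, -294.500°)
step 6: Δleader=(5.000, -21.000, 34.000°), engaged; cmd=(4.500, -44.000, 136.500°) → follower=(30.000, -117.000, -158.000°)
step 7: Δleader=(8.000, 2.000, -10.000°), disengaged; cmd=(0,0,0) → follower holds at (30.000, -117.000, -158.000°)
step 8: Δleader=(1.000, 21.000, -36.000°), disengaged; cmd=(0,0,0) → follower holds at (30.000, -117.000, -158.000°)

-20.500 -25.000 -55.500
1.000 -47.000 -159.000
1.000 -47.000 -159.000
1.000 -47.000 -159.000
25.500 -73.000 -294.500
25.500 -73.000 -294.500
30.000 -117.000 -158.000
30.000 -117.000 -158.000
30.000 -117.000 -158.000


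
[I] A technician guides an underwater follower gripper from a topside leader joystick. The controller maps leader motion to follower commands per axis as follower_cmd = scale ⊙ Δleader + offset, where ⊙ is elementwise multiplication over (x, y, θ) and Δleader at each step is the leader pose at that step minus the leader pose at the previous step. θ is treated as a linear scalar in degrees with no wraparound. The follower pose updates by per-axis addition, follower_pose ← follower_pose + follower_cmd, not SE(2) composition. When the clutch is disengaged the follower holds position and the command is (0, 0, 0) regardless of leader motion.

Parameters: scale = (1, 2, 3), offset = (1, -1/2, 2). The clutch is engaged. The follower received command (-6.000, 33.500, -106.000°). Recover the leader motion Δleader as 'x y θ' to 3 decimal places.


axis x: (-6.000 − 1) / (1) = -7.000
axis y: (33.500 − -1/2) / (2) = 17.000
axis θ: (-106.000 − 2) / (3) = -36.000

-7.000 17.000 -36.000


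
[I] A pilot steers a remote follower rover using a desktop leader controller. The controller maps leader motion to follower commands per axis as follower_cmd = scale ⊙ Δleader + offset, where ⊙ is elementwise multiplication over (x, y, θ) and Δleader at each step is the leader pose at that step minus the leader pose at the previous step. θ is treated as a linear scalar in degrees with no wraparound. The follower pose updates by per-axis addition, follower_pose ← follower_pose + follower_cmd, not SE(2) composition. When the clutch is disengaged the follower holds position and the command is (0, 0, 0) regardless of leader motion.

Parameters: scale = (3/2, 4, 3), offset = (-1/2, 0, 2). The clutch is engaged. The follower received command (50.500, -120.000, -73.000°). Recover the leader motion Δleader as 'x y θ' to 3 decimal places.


axis x: (50.500 − -1/2) / (3/2) = 34.000
axis y: (-120.000 − 0) / (4) = -30.000
axis θ: (-73.000 − 2) / (3) = -25.000

34.000 -30.000 -25.000


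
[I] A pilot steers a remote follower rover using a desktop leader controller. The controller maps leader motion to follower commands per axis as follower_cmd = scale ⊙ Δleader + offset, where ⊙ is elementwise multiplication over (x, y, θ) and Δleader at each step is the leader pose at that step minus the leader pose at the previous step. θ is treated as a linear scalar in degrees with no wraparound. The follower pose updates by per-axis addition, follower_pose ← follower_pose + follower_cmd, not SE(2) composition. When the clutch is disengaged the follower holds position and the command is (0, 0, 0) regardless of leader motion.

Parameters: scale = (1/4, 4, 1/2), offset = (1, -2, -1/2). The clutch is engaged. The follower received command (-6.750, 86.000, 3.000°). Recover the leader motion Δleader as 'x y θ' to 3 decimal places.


-31.000 22.000 7.000

axis x: (-6.750 − 1) / (1/4) = -31.000
axis y: (86.000 − -2) / (4) = 22.000
axis θ: (3.000 − -1/2) / (1/2) = 7.000


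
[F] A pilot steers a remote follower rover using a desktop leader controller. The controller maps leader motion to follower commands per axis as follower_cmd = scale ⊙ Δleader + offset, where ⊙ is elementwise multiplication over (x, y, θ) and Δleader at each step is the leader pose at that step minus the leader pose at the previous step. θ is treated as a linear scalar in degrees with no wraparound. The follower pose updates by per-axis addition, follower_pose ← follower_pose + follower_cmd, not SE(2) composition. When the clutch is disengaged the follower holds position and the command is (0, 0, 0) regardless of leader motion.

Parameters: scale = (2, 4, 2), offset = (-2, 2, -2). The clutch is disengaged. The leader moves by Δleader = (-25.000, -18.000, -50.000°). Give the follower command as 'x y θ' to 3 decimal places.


0.000 0.000 0.000

clutch disengaged → follower holds; cmd = (0, 0, 0)


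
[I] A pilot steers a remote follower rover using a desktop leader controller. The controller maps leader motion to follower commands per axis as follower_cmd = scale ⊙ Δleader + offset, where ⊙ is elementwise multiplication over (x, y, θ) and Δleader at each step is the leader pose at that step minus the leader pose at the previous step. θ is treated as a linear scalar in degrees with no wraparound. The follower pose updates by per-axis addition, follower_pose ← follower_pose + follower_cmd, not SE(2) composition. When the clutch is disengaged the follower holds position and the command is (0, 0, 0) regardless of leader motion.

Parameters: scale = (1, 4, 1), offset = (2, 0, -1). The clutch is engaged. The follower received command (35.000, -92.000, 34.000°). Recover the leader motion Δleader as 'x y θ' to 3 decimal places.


33.000 -23.000 35.000

axis x: (35.000 − 2) / (1) = 33.000
axis y: (-92.000 − 0) / (4) = -23.000
axis θ: (34.000 − -1) / (1) = 35.000


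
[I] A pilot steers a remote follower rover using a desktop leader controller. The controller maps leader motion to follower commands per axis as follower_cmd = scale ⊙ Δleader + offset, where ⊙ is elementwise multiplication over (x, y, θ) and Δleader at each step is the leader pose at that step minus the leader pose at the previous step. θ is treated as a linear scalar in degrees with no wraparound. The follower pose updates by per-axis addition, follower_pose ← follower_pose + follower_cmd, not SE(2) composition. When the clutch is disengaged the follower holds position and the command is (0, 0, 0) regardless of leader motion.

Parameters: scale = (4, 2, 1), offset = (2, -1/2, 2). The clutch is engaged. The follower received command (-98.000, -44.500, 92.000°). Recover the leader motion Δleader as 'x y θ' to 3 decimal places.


-25.000 -22.000 90.000

axis x: (-98.000 − 2) / (4) = -25.000
axis y: (-44.500 − -1/2) / (2) = -22.000
axis θ: (92.000 − 2) / (1) = 90.000


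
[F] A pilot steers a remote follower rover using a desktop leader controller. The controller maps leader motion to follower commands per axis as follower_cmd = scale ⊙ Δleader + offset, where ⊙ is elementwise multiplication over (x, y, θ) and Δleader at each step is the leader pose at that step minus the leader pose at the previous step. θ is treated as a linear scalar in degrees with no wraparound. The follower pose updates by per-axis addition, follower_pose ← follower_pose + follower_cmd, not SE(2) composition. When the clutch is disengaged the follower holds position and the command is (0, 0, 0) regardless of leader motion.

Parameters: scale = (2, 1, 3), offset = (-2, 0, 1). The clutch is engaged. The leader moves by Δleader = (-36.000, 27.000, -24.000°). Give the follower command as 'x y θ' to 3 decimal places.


axis x: 2·-36.000 + -2 = -74.000
axis y: 1·27.000 + 0 = 27.000
axis θ: 3·-24.000 + 1 = -71.000

-74.000 27.000 -71.000
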